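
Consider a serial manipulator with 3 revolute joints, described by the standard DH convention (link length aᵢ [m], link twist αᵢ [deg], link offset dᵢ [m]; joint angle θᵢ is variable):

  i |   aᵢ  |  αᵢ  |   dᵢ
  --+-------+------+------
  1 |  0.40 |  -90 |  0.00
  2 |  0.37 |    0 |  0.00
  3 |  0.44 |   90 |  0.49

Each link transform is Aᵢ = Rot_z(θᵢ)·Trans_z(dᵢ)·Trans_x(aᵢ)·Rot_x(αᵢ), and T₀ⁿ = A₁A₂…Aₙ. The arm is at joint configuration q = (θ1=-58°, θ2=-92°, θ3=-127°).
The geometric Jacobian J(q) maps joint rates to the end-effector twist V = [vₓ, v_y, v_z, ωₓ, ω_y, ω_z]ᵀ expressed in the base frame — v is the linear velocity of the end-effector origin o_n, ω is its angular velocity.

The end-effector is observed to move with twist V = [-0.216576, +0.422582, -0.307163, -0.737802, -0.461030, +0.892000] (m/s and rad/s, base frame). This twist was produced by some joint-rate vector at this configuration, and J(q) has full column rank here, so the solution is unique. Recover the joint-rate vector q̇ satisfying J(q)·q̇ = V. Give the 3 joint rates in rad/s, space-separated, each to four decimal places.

0.8920 -0.7490 -0.1210

o_n = [0.4395, 0.2214, 0.0929]
J₁: ẑ×o_n = [-0.2214, 0.4395, 0.0000], ω = ẑ
J2: z=[0.8480, 0.5299, 0.0000] o=[0.2120, -0.3392, 0.0000] → [0.0492, -0.0788, 0.3549, 0.8480, 0.5299, 0.0000]
J3: z=[0.8480, 0.5299, 0.0000] o=[0.2051, -0.3283, 0.3698] → [-0.1467, 0.2348, 0.3419, 0.8480, 0.5299, 0.0000]
q̇ = J⁺·V = [0.8920, -0.7490, -0.1210]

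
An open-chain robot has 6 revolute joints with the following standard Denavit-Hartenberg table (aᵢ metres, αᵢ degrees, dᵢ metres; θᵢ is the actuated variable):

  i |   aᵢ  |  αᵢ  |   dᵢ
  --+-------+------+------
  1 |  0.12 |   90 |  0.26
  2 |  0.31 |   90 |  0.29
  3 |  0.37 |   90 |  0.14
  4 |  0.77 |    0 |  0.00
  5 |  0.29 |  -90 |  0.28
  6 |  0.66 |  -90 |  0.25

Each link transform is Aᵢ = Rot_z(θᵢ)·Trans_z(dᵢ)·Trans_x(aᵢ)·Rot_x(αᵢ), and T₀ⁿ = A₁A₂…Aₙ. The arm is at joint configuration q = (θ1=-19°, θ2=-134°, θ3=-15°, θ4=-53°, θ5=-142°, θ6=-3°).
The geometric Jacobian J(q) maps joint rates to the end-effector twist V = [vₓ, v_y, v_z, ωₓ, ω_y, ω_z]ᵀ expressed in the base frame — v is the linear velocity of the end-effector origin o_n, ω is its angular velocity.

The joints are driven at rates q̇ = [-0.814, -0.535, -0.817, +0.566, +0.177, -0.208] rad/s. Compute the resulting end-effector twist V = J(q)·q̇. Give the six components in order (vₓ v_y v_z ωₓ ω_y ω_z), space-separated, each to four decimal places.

-0.0468 -0.2851 -0.5380 0.9236 1.0216 -1.1410

o_n = [0.3695, -0.1531, -0.1286]
J₁: ẑ×o_n = [0.1531, 0.3695, -0.0000], ω = ẑ
J2: z=[-0.3256, -0.9455, 0.0000] o=[0.1135, -0.0391, 0.2600] → [0.3674, -0.1265, 0.2792, -0.3256, -0.9455, 0.0000]
J3: z=[-0.6801, 0.2342, 0.6947] o=[-0.1846, -0.2432, 0.0370] → [-0.1013, 0.2722, -0.1910, -0.6801, 0.2342, 0.6947]
J4: z=[0.4845, 0.8548, 0.1862] o=[-0.4833, -0.0390, -0.1228] → [0.0163, 0.1616, -0.7843, 0.4845, 0.8548, 0.1862]
J5: z=[0.4845, 0.8548, 0.1862] o=[-0.3200, 0.0316, -0.8720] → [0.6698, -0.2318, -0.6789, 0.4845, 0.8548, 0.1862]
J6: z=[0.7994, -0.3461, -0.4912] o=[-0.0813, 0.1588, -0.5731] → [-0.3070, -0.5767, -0.0933, 0.7994, -0.3461, -0.4912]
V = J·q̇ = [-0.0468, -0.2851, -0.5380, 0.9236, 1.0216, -1.1410]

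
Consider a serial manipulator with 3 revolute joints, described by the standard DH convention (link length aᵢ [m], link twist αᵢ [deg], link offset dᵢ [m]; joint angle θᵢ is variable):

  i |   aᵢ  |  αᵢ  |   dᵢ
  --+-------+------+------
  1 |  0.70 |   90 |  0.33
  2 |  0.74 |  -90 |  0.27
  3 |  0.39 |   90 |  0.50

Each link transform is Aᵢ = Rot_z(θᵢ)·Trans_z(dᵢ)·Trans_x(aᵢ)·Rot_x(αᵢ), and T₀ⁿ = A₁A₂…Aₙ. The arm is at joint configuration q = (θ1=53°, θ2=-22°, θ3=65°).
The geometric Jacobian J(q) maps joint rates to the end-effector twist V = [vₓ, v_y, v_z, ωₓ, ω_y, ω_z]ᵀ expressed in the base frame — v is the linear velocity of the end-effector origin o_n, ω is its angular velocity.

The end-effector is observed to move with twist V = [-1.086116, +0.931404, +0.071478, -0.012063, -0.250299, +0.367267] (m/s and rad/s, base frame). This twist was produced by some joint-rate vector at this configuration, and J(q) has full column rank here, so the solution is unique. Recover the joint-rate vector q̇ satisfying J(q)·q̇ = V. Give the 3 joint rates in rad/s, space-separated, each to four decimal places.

o_n = [0.9722, 1.4289, 0.4546]
J₁: ẑ×o_n = [-1.4289, 0.9722, 0.0000], ω = ẑ
J2: z=[0.7986, -0.6018, 0.0000] o=[0.4213, 0.5590, 0.3300] → [-0.0750, -0.0995, 1.0262, 0.7986, -0.6018, 0.0000]
J3: z=[0.2254, 0.2992, 0.9272] o=[1.0498, 0.9445, 0.0528] → [-0.3289, -0.1625, 0.1324, 0.2254, 0.2992, 0.9272]
q̇ = J⁺·V = [0.8800, 0.1410, -0.5530]

0.8800 0.1410 -0.5530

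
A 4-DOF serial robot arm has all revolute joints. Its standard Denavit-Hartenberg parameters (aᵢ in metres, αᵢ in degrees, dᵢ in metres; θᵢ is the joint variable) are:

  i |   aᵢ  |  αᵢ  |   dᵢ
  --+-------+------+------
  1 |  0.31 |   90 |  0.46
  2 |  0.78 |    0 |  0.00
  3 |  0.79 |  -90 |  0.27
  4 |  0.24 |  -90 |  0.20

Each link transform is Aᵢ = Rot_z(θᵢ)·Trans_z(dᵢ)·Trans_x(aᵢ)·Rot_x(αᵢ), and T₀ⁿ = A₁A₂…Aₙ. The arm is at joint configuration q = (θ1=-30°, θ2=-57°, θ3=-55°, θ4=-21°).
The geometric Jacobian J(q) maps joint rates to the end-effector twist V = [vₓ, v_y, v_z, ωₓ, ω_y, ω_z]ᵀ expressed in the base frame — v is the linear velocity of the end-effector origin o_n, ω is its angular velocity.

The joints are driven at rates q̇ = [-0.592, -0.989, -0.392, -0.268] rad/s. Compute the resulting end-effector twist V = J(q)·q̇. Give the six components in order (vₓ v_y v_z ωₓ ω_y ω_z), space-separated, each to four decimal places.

-2.1394 0.7964 -0.1303 0.4753 1.3202 -0.4916

o_n = [0.2900, -0.5785, -1.2093]
J₁: ẑ×o_n = [0.5785, 0.2900, -0.0000], ω = ẑ
J2: z=[-0.5000, -0.8660, 0.0000] o=[0.2685, -0.1550, 0.4600] → [1.4457, -0.8347, 0.2304, -0.5000, -0.8660, 0.0000]
J3: z=[-0.5000, -0.8660, 0.0000] o=[0.6364, -0.3674, -0.1942] → [0.8791, -0.5076, -0.1944, -0.5000, -0.8660, 0.0000]
J4: z=[0.8030, -0.4636, -0.3746] o=[0.2451, -0.4533, -0.9266] → [0.0841, 0.2102, -0.0797, 0.8030, -0.4636, -0.3746]
V = J·q̇ = [-2.1394, 0.7964, -0.1303, 0.4753, 1.3202, -0.4916]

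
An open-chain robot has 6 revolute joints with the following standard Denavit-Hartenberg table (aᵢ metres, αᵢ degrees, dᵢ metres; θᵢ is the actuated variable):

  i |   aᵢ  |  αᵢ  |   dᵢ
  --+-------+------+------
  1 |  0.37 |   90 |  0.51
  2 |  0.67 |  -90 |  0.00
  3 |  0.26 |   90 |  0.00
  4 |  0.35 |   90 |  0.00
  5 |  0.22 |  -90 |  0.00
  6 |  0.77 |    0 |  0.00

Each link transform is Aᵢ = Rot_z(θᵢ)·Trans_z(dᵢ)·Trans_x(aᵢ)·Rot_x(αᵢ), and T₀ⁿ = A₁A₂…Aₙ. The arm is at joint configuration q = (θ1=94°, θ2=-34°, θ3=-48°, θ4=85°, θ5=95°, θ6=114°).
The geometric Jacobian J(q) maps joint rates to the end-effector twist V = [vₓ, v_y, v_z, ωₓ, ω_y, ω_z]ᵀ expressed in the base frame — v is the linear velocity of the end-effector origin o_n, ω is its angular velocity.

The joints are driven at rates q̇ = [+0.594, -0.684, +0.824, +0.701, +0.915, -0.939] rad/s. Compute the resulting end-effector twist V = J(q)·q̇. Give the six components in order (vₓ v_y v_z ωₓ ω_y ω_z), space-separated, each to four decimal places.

o_n = [-0.4346, 0.9613, 0.5966]
J₁: ẑ×o_n = [-0.9613, -0.4346, 0.0000], ω = ẑ
J2: z=[0.9976, 0.0698, 0.0000] o=[-0.0258, 0.3691, 0.5100] → [0.0060, -0.0864, 0.6192, 0.9976, 0.0698, 0.0000]
J3: z=[-0.0390, 0.5578, 0.8290] o=[-0.0646, 0.9232, 0.1353] → [0.2257, -0.2888, 0.2049, -0.0390, 0.5578, 0.8290]
J4: z=[0.7105, -0.5679, 0.4156] o=[0.1181, 1.0806, 0.0381] → [-0.2676, -0.6265, -0.3986, 0.7105, -0.5679, 0.4156]
J5: z=[0.7034, 0.5543, -0.4450] o=[0.1260, 1.2935, 0.3157] → [0.0078, 0.0519, 0.0770, 0.7034, 0.5543, -0.4450]
J6: z=[-0.0842, -0.5566, -0.8265] o=[0.2812, 1.1574, 0.3916] → [-0.2762, 0.6089, -0.3819, -0.0842, -0.5566, -0.8265]
V = J·q̇ = [-0.3102, -1.4005, -0.1050, 0.5062, 1.0437, 1.9373]

-0.3102 -1.4005 -0.1050 0.5062 1.0437 1.9373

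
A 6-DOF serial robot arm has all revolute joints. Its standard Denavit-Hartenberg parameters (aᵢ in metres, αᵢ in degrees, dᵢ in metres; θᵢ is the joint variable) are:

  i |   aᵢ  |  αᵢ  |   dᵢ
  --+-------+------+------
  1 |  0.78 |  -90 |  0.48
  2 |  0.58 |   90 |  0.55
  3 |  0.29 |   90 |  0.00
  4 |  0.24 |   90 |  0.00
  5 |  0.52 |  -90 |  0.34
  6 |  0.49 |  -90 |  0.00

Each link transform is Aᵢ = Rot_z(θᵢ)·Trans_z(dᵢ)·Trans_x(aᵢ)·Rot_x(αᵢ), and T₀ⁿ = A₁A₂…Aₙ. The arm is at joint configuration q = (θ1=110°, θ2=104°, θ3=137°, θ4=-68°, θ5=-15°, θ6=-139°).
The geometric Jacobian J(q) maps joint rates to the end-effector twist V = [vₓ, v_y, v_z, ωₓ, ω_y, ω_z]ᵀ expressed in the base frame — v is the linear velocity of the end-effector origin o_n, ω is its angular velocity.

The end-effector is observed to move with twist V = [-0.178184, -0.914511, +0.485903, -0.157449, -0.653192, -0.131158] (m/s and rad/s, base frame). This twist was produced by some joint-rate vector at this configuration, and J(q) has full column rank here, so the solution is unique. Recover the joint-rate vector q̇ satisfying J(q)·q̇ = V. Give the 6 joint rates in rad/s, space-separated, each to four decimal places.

0.9360 0.0170 -0.0100 0.9650 0.6730 0.0960

o_n = [-0.3848, -0.1107, -0.0378]
J₁: ẑ×o_n = [0.1107, -0.3848, 0.0000], ω = ẑ
J2: z=[-0.9397, -0.3420, 0.0000] o=[-0.2668, 0.7330, 0.4800] → [0.1771, -0.4866, 0.7524, -0.9397, -0.3420, 0.0000]
J3: z=[-0.3319, 0.9118, -0.2419] o=[-0.7356, 0.4130, -0.0828] → [-0.0857, -0.0699, -0.1461, -0.3319, 0.9118, -0.2419]
J4: z=[-0.6308, -0.4052, -0.6617] o=[-0.9390, 0.3936, 0.1230] → [-0.2686, -0.4682, 0.5427, -0.6308, -0.4052, -0.6617]
J5: z=[0.7746, -0.2794, -0.5673] o=[-0.9282, 0.1847, 0.2407] → [-0.0898, -0.0926, -0.0769, 0.7746, -0.2794, -0.5673]
J6: z=[-0.5977, -0.6167, -0.5123] o=[-0.5574, -0.2931, 0.3830] → [0.3529, -0.3399, -0.0025, -0.5977, -0.6167, -0.5123]
q̇ = J⁺·V = [0.9360, 0.0170, -0.0100, 0.9650, 0.6730, 0.0960]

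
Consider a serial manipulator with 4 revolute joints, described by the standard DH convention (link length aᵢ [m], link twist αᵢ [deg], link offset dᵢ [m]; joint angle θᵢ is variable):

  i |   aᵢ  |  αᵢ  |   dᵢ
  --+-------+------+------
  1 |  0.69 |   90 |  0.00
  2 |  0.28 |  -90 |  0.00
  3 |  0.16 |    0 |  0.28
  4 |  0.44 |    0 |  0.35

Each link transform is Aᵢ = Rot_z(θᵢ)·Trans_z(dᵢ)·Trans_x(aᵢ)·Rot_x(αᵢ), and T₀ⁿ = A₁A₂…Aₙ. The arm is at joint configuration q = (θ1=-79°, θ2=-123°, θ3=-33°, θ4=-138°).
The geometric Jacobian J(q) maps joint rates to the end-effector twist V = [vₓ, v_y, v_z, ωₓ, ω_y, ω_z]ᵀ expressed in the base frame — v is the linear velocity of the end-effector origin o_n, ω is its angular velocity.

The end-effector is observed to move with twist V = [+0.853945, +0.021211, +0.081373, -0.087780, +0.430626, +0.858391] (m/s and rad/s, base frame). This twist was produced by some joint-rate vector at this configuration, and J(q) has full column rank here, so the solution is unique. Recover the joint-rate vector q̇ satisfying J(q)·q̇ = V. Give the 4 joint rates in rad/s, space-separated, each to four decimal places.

o_n = [0.0815, -1.2366, -0.3260]
J₁: ẑ×o_n = [1.2366, 0.0815, -0.0000], ω = ẑ
J2: z=[-0.9816, -0.1908, 0.0000] o=[0.1317, -0.6773, 0.0000] → [0.0622, -0.3200, 0.5395, -0.9816, -0.1908, 0.0000]
J3: z=[0.1600, -0.8233, -0.5446] o=[0.1026, -0.5276, -0.2348] → [-0.3111, 0.0261, -0.1308, 0.1600, -0.8233, -0.5446]
J4: z=[0.1600, -0.8233, -0.5446] o=[0.0479, -0.7030, -0.4999] → [-0.4338, -0.0461, -0.0577, 0.1600, -0.8233, -0.5446]
q̇ = J⁺·V = [0.5730, 0.0040, -0.6700, 0.1460]

0.5730 0.0040 -0.6700 0.1460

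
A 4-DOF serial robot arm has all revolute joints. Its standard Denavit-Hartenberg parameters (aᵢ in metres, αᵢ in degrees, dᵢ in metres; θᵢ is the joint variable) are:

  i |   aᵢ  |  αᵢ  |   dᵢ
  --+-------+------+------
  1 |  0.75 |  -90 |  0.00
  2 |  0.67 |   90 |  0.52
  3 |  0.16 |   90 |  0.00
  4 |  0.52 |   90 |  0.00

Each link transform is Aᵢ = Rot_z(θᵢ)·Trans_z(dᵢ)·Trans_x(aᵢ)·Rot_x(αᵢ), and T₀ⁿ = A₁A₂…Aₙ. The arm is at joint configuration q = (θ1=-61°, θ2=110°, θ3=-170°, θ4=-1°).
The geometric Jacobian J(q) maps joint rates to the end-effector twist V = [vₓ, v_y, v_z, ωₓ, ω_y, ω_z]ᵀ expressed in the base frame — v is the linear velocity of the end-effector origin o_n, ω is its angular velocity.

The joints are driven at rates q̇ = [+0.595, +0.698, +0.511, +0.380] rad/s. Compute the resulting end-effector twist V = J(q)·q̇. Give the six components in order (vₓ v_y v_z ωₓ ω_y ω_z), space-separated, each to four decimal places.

o_n = [0.7109, -0.4535, 0.0027]
J₁: ẑ×o_n = [0.4535, 0.7109, -0.0000], ω = ẑ
J2: z=[0.8746, 0.4848, 0.0000] o=[0.3636, -0.6560, 0.0000] → [0.0013, -0.0024, 0.0087, 0.8746, 0.4848, 0.0000]
J3: z=[0.4556, -0.8219, -0.3420] o=[0.7073, -0.2034, -0.6296] → [-0.6052, -0.2893, -0.1109, 0.4556, -0.8219, -0.3420]
J4: z=[0.8901, 0.4255, 0.1632] o=[0.7091, -0.2640, -0.4815] → [0.2370, -0.4307, -0.1694, 0.8901, 0.4255, 0.1632]
V = J·q̇ = [0.0515, 0.1098, -0.1150, 1.1815, 0.0801, 0.4822]

0.0515 0.1098 -0.1150 1.1815 0.0801 0.4822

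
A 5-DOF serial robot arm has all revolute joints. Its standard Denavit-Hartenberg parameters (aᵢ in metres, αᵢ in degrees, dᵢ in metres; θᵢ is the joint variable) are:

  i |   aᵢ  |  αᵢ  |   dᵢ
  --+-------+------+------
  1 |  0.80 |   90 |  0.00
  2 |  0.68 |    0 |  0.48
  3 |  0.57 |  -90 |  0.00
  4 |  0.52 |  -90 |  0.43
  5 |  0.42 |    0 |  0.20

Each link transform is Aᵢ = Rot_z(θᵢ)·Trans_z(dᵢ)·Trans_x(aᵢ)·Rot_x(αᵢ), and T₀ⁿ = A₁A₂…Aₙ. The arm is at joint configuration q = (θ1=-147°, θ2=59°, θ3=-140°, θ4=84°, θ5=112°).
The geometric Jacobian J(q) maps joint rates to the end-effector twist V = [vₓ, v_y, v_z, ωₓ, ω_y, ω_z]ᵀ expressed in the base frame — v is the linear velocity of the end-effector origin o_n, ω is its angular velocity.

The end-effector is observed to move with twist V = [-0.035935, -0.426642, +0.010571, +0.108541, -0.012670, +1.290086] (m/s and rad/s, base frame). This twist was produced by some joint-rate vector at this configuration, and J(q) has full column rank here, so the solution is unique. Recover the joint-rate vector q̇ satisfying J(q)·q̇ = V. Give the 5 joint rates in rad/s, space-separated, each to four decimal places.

o_n = [-1.1055, -0.6006, 0.1853]
J₁: ẑ×o_n = [0.6006, -1.1055, 0.0000], ω = ẑ
J2: z=[-0.5446, 0.8387, 0.0000] o=[-0.6709, -0.4357, 0.0000] → [0.1554, 0.1009, 0.4543, -0.5446, 0.8387, 0.0000]
J3: z=[-0.5446, 0.8387, 0.0000] o=[-1.2261, -0.2239, 0.5829] → [-0.3335, -0.2166, 0.1041, -0.5446, 0.8387, 0.0000]
J4: z=[-0.8283, -0.5379, 0.1564] o=[-1.3009, -0.2725, 0.0199] → [-0.0376, 0.1675, 0.3769, -0.8283, -0.5379, 0.1564]
J5: z=[0.1874, -0.0029, 0.9823] o=[-1.3825, -0.9421, 0.0335] → [-0.3359, 0.2436, 0.0648, 0.1874, -0.0029, 0.9823]
q̇ = J⁺·V = [0.5160, -0.1590, 0.1710, 0.0380, 0.7820]

0.5160 -0.1590 0.1710 0.0380 0.7820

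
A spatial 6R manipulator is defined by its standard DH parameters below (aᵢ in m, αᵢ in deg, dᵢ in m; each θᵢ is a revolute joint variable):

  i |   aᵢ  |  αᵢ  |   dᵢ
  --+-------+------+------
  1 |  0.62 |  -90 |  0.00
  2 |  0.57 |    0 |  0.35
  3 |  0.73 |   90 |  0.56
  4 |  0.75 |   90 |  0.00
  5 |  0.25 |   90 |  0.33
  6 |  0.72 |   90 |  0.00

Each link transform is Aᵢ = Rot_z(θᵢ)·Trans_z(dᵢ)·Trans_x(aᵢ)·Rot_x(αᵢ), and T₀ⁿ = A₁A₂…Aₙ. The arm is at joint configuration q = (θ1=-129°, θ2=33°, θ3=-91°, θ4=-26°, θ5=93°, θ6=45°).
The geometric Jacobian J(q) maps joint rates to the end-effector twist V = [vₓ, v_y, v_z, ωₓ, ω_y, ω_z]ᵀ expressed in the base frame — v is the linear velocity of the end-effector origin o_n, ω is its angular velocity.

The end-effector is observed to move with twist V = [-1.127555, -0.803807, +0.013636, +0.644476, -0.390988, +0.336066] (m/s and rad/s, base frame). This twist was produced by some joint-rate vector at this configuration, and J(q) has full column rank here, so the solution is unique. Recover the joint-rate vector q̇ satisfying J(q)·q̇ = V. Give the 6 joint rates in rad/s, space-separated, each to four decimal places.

-0.2420 0.4950 0.4280 0.3680 -0.0330 0.4700

o_n = [-0.7410, -0.6679, 0.9398]
J₁: ẑ×o_n = [0.6679, -0.7410, 0.0000], ω = ẑ
J2: z=[0.7771, -0.6293, 0.0000] o=[-0.3902, -0.4818, 0.0000] → [-0.5914, -0.7303, -0.3654, 0.7771, -0.6293, 0.0000]
J3: z=[0.7771, -0.6293, 0.0000] o=[-0.4190, -1.0736, -0.3104] → [-0.7868, -0.9716, 0.1127, 0.7771, -0.6293, 0.0000]
J4: z=[0.5337, 0.6591, 0.5299] o=[-0.2273, -1.7267, 0.3086] → [-0.1451, -0.6091, 0.9036, 0.5337, 0.6591, 0.5299]
J5: z=[-0.5523, 0.7462, -0.3718] o=[-0.7076, -1.7974, 0.8803] → [0.4643, 0.0453, -0.5989, -0.5523, 0.7462, -0.3718]
J6: z=[-0.6116, -0.0596, 0.7889] o=[-0.7482, -1.3853, 0.8799] → [-0.5696, 0.0423, -0.4384, -0.6116, -0.0596, 0.7889]
q̇ = J⁺·V = [-0.2420, 0.4950, 0.4280, 0.3680, -0.0330, 0.4700]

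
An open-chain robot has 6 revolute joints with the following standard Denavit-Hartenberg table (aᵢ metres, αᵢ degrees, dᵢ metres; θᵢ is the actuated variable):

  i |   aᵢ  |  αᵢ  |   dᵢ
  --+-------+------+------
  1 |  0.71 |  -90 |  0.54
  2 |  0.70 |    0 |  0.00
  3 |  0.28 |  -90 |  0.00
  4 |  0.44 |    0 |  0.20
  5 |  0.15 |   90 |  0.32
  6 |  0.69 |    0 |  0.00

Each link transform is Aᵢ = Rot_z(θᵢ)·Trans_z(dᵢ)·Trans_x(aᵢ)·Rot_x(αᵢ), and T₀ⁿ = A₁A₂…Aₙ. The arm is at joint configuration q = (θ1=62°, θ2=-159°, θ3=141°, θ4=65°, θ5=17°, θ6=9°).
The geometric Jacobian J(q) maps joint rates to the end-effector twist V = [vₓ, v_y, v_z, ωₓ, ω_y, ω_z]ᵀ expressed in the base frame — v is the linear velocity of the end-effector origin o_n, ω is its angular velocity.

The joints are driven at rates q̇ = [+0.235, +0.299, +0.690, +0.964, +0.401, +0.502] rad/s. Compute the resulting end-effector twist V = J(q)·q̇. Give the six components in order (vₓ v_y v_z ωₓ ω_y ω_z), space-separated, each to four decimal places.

o_n = [1.4565, 0.1359, 0.3734]
J₁: ẑ×o_n = [-0.1359, 1.4565, 0.0000], ω = ẑ
J2: z=[-0.8829, 0.4695, 0.0000] o=[0.3333, 0.6269, 0.5400] → [-0.0782, -0.1471, -0.0937, -0.8829, 0.4695, 0.0000]
J3: z=[-0.8829, 0.4695, 0.0000] o=[0.0265, 0.0499, 0.7909] → [-0.1960, -0.3686, -0.7473, -0.8829, 0.4695, 0.0000]
J4: z=[0.1451, 0.2728, -0.9511] o=[0.1515, 0.2850, 0.8774] → [-0.2793, -1.1679, -0.3777, 0.1451, 0.2728, -0.9511]
J5: z=[0.1451, 0.2728, -0.9511] o=[0.6157, 0.3085, 0.7446] → [-0.2655, -0.7458, -0.2544, 0.1451, 0.2728, -0.9511]
J6: z=[0.3193, 0.8969, 0.3060] o=[0.8026, 0.3436, 0.4467] → [-0.0022, 0.2235, -0.6528, 0.3193, 0.8969, 0.3060]
V = J·q̇ = [-0.5674, -1.2688, -1.3374, -0.5149, 1.2870, -0.9096]

-0.5674 -1.2688 -1.3374 -0.5149 1.2870 -0.9096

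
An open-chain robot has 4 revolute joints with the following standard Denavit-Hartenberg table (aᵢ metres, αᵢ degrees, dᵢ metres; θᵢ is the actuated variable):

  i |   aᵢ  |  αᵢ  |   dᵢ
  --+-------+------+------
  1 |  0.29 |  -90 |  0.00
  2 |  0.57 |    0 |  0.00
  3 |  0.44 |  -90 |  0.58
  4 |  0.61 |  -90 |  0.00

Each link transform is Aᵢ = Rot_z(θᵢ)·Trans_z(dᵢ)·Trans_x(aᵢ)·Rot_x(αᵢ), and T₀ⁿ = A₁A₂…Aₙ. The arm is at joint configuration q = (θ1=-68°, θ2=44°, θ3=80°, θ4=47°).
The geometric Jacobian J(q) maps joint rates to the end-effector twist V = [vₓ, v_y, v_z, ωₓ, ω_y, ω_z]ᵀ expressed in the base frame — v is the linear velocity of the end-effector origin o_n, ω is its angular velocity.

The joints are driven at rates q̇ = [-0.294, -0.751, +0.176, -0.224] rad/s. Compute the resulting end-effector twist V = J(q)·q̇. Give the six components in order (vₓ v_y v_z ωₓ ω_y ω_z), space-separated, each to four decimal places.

0.2841 -0.6282 -0.0502 -0.4636 -0.3876 -0.4193

o_n = [0.2070, -0.1551, -1.1056]
J₁: ẑ×o_n = [0.1551, 0.2070, -0.0000], ω = ẑ
J2: z=[0.9272, 0.3746, 0.0000] o=[0.1086, -0.2689, 0.0000] → [-0.4142, 1.0251, 0.0687, 0.9272, 0.3746, 0.0000]
J3: z=[0.9272, 0.3746, 0.0000] o=[0.2622, -0.6491, -0.3960] → [-0.2658, 0.6580, 0.4787, 0.9272, 0.3746, 0.0000]
J4: z=[-0.3106, 0.7687, 0.5592] o=[0.7078, -0.2036, -0.7607] → [-0.2923, -0.3871, 0.3699, -0.3106, 0.7687, 0.5592]
V = J·q̇ = [0.2841, -0.6282, -0.0502, -0.4636, -0.3876, -0.4193]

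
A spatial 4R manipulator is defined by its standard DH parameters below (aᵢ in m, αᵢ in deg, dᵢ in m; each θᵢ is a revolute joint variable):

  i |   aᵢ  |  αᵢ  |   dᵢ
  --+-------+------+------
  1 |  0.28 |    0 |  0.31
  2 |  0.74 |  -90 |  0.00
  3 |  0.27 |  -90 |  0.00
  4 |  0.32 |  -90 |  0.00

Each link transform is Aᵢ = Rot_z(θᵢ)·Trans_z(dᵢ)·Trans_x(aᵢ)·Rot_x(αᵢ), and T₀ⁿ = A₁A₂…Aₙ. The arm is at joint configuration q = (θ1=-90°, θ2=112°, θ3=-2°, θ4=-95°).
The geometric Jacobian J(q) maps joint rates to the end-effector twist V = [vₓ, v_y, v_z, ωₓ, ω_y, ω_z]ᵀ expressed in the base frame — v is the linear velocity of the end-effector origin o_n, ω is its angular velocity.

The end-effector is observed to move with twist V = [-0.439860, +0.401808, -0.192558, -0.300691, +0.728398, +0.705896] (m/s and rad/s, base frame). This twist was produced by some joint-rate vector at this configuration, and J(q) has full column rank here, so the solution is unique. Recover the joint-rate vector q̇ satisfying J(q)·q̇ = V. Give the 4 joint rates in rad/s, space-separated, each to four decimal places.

-0.1500 0.6860 0.7880 -0.1700

o_n = [0.7910, 0.3834, 0.3184]
J₁: ẑ×o_n = [-0.3834, 0.7910, 0.0000], ω = ẑ
J2: z=[0.0000, 0.0000, 1.0000] o=[0.0000, -0.2800, 0.3100] → [-0.6634, 0.7910, 0.0000, 0.0000, 0.0000, 1.0000]
J3: z=[-0.3746, 0.9272, 0.0000] o=[0.6861, -0.0028, 0.3100] → [0.0078, 0.0032, -0.2420, -0.3746, 0.9272, 0.0000]
J4: z=[0.0324, 0.0131, -0.9994] o=[0.9363, 0.0983, 0.3194] → [0.2849, 0.1452, 0.0111, 0.0324, 0.0131, -0.9994]
q̇ = J⁺·V = [-0.1500, 0.6860, 0.7880, -0.1700]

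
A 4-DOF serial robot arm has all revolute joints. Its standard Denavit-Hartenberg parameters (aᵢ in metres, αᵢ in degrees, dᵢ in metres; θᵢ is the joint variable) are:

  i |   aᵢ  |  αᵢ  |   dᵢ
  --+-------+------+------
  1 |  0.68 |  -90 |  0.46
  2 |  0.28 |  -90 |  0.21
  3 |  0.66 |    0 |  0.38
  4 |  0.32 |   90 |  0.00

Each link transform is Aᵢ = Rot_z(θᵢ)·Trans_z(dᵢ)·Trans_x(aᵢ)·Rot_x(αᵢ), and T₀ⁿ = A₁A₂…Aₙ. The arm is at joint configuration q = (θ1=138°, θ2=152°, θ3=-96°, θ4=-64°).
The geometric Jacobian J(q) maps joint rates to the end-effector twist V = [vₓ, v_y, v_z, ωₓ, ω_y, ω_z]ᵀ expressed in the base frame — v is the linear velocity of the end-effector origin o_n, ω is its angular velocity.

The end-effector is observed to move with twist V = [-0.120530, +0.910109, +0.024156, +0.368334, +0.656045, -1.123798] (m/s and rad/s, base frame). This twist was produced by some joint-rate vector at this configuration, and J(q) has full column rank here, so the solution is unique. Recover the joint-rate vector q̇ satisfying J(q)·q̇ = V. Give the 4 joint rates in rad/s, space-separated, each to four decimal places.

-0.8130 -0.7340 -0.2560 -0.0960

o_n = [-1.0846, -0.3366, 0.8376]
J₁: ẑ×o_n = [0.3366, -1.0846, 0.0000], ω = ẑ
J2: z=[-0.6691, -0.7431, 0.0000] o=[-0.5053, 0.4550, 0.4600] → [-0.2806, 0.2527, 0.0992, -0.6691, -0.7431, 0.0000]
J3: z=[0.3489, -0.3141, 0.8829] o=[-0.4621, 0.1335, 0.3285] → [0.2551, -0.7272, -0.3595, 0.3489, -0.3141, 0.8829]
J4: z=[0.3489, -0.3141, 0.8829] o=[-0.8140, -0.4329, 0.6965] → [-0.1294, -0.2881, -0.0514, 0.3489, -0.3141, 0.8829]
q̇ = J⁺·V = [-0.8130, -0.7340, -0.2560, -0.0960]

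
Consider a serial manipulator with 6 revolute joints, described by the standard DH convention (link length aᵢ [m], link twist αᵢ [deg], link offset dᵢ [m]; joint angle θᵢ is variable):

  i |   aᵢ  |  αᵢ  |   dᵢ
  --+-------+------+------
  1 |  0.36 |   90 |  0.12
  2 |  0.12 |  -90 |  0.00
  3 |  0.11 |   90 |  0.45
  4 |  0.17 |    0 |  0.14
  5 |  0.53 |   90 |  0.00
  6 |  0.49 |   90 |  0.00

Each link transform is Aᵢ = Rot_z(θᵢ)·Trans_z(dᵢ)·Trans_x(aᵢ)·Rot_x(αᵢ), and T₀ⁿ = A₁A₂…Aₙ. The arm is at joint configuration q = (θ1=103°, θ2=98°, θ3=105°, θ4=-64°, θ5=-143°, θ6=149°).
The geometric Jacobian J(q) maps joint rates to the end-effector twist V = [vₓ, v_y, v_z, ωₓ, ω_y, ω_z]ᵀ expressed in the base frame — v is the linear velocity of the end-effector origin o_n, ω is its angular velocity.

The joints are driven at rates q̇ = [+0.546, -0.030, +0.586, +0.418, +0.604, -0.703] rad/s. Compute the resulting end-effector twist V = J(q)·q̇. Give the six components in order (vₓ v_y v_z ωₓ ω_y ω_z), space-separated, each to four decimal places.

o_n = [-0.1691, -0.0905, 0.5437]
J₁: ẑ×o_n = [0.0905, -0.1691, 0.0000], ω = ẑ
J2: z=[0.9744, 0.2250, 0.0000] o=[-0.0810, 0.3508, 0.1200] → [0.0953, -0.4128, -0.4101, 0.9744, 0.2250, 0.0000]
J3: z=[0.2228, -0.9649, -0.1392] o=[-0.0772, 0.3345, 0.2388] → [-0.3533, -0.0551, -0.1833, 0.2228, -0.9649, -0.1392]
J4: z=[-0.2219, -0.1892, 0.9565] o=[-0.0814, -0.1197, 0.1480] → [-0.1029, 0.0039, -0.0231, -0.2219, -0.1892, 0.9565]
J5: z=[-0.2219, -0.1892, 0.9565] o=[-0.2173, -0.0124, 0.2841] → [0.0256, 0.1037, 0.0264, -0.2219, -0.1892, 0.9565]
J6: z=[-0.2325, -0.9424, -0.2404] o=[0.2846, -0.1585, 0.3716] → [-0.1458, 0.1491, -0.4434, -0.2325, -0.9424, -0.2404]
V = J·q̇ = [-0.0856, -0.1528, 0.2229, 0.0379, -0.1030, 1.6110]

-0.0856 -0.1528 0.2229 0.0379 -0.1030 1.6110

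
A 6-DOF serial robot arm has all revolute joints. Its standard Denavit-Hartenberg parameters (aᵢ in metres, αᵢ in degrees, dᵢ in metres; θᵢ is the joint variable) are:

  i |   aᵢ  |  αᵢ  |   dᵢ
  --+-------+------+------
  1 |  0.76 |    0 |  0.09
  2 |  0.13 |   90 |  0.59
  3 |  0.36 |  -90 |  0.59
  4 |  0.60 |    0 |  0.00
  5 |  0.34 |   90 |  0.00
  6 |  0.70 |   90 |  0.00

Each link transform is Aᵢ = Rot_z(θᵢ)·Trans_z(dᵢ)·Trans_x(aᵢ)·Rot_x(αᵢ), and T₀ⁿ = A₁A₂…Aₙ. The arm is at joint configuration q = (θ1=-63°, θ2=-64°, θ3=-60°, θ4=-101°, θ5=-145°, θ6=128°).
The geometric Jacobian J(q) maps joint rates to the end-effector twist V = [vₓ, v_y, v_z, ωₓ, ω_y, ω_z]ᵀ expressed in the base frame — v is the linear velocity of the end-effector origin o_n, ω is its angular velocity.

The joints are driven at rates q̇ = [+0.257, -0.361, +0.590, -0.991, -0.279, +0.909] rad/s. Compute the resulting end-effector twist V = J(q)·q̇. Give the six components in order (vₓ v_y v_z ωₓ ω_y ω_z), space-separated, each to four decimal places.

0.2393 0.9554 0.5896 0.2361 0.6793 -1.4582

o_n = [-1.1136, -0.5158, 0.7111]
J₁: ẑ×o_n = [0.5158, -1.1136, 0.0000], ω = ẑ
J2: z=[0.0000, 0.0000, 1.0000] o=[0.3450, -0.6772, 0.0900] → [-0.1614, -1.4587, 0.0000, 0.0000, 0.0000, 1.0000]
J3: z=[-0.7986, 0.6018, 0.0000] o=[0.2668, -0.7810, 0.6800] → [0.0187, 0.0249, 0.6190, -0.7986, 0.6018, 0.0000]
J4: z=[-0.5212, -0.6916, 0.5000] o=[-0.3127, -0.5697, 0.3682] → [-0.2641, -0.2217, -0.5820, -0.5212, -0.6916, 0.5000]
J5: z=[-0.5212, -0.6916, 0.5000] o=[-0.7487, -0.1695, 0.4674] → [0.0045, -0.0554, -0.0720, -0.5212, -0.6916, 0.5000]
J6: z=[0.0499, -0.6096, -0.7912] o=[-0.4590, -0.3012, 0.5871] → [-0.2453, 0.5117, -0.4098, 0.0499, -0.6096, -0.7912]
V = J·q̇ = [0.2393, 0.9554, 0.5896, 0.2361, 0.6793, -1.4582]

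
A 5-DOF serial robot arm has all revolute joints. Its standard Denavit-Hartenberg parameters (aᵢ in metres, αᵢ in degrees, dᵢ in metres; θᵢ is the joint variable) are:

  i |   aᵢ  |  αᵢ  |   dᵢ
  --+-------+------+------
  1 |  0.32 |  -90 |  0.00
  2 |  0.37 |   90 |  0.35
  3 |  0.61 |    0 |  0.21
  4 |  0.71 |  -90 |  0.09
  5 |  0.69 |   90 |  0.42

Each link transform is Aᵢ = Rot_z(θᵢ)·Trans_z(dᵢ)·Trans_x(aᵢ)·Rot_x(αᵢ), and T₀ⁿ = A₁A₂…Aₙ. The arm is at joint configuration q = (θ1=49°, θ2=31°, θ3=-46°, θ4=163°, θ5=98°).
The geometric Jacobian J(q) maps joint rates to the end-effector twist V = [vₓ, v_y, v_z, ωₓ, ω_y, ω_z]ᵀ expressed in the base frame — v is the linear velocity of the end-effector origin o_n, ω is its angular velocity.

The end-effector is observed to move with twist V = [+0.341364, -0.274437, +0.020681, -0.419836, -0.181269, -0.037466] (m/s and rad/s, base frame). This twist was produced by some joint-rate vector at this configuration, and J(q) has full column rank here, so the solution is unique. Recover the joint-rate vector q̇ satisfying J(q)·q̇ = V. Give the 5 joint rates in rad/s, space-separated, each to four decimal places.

-0.2700 0.4390 -0.1350 0.1220 0.5310

o_n = [-0.0423, 0.3591, -0.4010]
J₁: ẑ×o_n = [-0.3591, -0.0423, 0.0000], ω = ẑ
J2: z=[-0.7547, 0.6561, 0.0000] o=[0.2099, 0.2415, 0.0000] → [-0.2631, -0.3027, 0.0767, -0.7547, 0.6561, 0.0000]
J3: z=[0.3379, 0.3887, 0.8572] o=[0.1539, 0.7105, -0.1906] → [0.2193, -0.0971, -0.0425, 0.3379, 0.3887, 0.8572]
J4: z=[0.3379, 0.3887, 0.8572] o=[0.7943, 0.7784, -0.2288] → [0.2924, -0.6589, 0.1835, 0.3379, 0.3887, 0.8572]
J5: z=[-0.1584, -0.8742, 0.4589] o=[0.1660, 1.0199, 0.0144] → [0.6664, -0.1614, -0.0775, -0.1584, -0.8742, 0.4589]
q̇ = J⁺·V = [-0.2700, 0.4390, -0.1350, 0.1220, 0.5310]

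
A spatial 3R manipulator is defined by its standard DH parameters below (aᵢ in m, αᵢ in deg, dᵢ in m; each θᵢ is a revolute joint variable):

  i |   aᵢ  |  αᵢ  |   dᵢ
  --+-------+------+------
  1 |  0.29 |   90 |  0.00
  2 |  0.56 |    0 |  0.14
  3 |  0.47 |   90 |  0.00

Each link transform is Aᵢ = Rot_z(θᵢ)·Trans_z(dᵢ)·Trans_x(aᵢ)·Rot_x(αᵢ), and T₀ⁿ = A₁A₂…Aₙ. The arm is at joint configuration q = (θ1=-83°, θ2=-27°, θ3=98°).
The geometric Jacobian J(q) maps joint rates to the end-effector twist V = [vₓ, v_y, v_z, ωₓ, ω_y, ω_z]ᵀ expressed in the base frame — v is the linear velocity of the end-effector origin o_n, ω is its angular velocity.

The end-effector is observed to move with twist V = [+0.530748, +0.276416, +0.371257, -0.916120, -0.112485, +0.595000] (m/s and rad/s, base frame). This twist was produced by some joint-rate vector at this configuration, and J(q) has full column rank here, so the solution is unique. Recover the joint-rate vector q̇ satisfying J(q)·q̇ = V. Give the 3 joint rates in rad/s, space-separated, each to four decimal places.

0.5950 0.4610 0.4620

o_n = [-0.0242, -0.9520, 0.1902]
J₁: ẑ×o_n = [0.9520, -0.0242, 0.0000], ω = ẑ
J2: z=[-0.9925, -0.1219, 0.0000] o=[0.0353, -0.2878, 0.0000] → [-0.0232, 0.1887, 0.6520, -0.9925, -0.1219, 0.0000]
J3: z=[-0.9925, -0.1219, 0.0000] o=[-0.0428, -0.8001, -0.2542] → [-0.0542, 0.4411, 0.1530, -0.9925, -0.1219, 0.0000]
q̇ = J⁺·V = [0.5950, 0.4610, 0.4620]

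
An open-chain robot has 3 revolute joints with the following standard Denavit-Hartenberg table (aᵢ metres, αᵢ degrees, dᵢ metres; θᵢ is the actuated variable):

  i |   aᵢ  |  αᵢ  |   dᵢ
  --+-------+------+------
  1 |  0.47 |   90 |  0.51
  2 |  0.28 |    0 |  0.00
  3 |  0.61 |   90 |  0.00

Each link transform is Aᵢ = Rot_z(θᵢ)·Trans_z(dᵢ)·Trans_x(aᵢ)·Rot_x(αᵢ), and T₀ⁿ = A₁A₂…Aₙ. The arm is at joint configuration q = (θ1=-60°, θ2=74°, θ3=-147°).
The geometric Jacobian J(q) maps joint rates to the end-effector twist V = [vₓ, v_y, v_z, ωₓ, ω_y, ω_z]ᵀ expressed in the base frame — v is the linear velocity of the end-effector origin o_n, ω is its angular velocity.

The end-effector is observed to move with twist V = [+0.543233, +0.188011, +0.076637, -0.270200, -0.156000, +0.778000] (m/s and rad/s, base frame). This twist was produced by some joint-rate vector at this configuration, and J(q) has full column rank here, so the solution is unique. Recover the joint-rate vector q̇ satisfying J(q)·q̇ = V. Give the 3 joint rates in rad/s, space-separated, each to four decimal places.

o_n = [0.3628, -0.6283, 0.1958]
J₁: ẑ×o_n = [0.6283, 0.3628, -0.0000], ω = ẑ
J2: z=[-0.8660, -0.5000, 0.0000] o=[0.2350, -0.4070, 0.5100] → [0.1571, -0.2721, 0.2555, -0.8660, -0.5000, 0.0000]
J3: z=[-0.8660, -0.5000, 0.0000] o=[0.2736, -0.4739, 0.7792] → [0.2917, -0.5052, 0.1783, -0.8660, -0.5000, 0.0000]
q̇ = J⁺·V = [0.7780, 0.2720, 0.0400]

0.7780 0.2720 0.0400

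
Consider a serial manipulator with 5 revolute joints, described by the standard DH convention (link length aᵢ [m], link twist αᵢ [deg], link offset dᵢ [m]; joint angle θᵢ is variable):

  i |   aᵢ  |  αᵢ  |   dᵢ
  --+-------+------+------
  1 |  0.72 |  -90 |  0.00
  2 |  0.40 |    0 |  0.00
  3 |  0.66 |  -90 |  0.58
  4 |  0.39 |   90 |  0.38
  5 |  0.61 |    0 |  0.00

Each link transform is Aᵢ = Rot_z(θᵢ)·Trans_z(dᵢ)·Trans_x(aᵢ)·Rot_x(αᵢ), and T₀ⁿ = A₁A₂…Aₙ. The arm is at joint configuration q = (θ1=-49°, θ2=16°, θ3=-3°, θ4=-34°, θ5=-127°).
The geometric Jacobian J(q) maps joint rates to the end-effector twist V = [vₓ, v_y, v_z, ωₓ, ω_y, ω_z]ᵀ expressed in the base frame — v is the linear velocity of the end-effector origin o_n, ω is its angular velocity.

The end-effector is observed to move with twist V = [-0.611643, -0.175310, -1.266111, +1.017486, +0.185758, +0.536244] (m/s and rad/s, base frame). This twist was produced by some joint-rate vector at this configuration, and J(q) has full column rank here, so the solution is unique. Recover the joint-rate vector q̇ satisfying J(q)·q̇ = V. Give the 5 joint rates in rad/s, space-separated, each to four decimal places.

o_n = [1.6219, -0.9622, -0.1586]
J₁: ẑ×o_n = [0.9622, 1.6219, -0.0000], ω = ẑ
J2: z=[0.7547, 0.6561, 0.0000] o=[0.4724, -0.5434, 0.0000] → [-0.1040, 0.1197, -1.0702, 0.7547, 0.6561, 0.0000]
J3: z=[0.7547, 0.6561, 0.0000] o=[0.7246, -0.8336, -0.1103] → [-0.0317, 0.0365, -0.6857, 0.7547, 0.6561, 0.0000]
J4: z=[-0.1476, 0.1698, -0.9744] o=[1.5843, -0.9384, -0.2587] → [-0.0061, -0.0219, -0.0029, -0.1476, 0.1698, -0.9744]
J5: z=[0.2682, 0.9551, 0.1258] o=[1.8994, -0.9686, -0.7017] → [0.5180, -0.1806, 0.2668, 0.2682, 0.9551, 0.1258]
q̇ = J⁺·V = [-0.2390, 0.3940, 0.9990, -0.8740, -0.6070]

-0.2390 0.3940 0.9990 -0.8740 -0.6070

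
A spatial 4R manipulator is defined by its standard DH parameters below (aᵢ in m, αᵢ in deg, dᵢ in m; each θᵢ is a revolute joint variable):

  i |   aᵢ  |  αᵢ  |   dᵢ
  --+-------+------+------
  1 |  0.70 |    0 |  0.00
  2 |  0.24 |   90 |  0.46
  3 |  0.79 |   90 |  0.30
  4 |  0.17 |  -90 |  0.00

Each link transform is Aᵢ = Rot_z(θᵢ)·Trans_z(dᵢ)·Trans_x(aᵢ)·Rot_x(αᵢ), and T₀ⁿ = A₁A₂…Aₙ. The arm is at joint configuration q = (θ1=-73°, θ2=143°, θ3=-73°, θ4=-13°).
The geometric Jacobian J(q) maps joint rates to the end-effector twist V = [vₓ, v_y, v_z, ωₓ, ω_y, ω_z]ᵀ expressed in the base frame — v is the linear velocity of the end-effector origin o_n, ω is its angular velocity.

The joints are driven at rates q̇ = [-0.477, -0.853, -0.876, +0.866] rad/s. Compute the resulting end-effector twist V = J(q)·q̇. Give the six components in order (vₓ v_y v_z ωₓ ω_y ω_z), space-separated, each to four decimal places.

0.0751 -1.4533 -0.2764 -1.1064 -0.4786 -1.5832

o_n = [0.6283, -0.2709, -0.4539]
J₁: ẑ×o_n = [0.2709, 0.6283, -0.0000], ω = ẑ
J2: z=[0.0000, 0.0000, 1.0000] o=[0.2047, -0.6694, 0.0000] → [-0.3986, 0.4236, 0.0000, 0.0000, 0.0000, 1.0000]
J3: z=[0.9397, -0.3420, 0.0000] o=[0.2867, -0.4439, 0.4600] → [0.3126, 0.8588, 0.2794, 0.9397, -0.3420, 0.0000]
J4: z=[-0.3271, -0.8986, -0.2924] o=[0.6477, -0.3294, -0.2955] → [0.1595, -0.0461, -0.0366, -0.3271, -0.8986, -0.2924]
V = J·q̇ = [0.0751, -1.4533, -0.2764, -1.1064, -0.4786, -1.5832]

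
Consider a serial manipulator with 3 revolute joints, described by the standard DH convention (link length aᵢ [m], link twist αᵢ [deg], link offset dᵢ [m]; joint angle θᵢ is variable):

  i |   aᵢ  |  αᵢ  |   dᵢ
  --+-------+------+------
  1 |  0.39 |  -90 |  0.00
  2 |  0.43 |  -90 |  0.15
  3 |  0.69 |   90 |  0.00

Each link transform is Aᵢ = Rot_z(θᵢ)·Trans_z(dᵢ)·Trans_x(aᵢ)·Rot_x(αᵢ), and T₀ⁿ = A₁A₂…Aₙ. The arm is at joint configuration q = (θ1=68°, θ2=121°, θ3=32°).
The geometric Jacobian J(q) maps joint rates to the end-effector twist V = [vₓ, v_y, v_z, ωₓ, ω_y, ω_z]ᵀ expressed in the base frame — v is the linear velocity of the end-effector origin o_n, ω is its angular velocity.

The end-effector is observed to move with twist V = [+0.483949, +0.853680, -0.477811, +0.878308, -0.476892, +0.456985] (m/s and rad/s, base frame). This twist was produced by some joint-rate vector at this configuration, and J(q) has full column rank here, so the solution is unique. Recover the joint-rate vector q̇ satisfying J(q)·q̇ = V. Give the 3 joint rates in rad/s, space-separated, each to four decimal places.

o_n = [0.1502, -0.2040, -0.8702]
J₁: ẑ×o_n = [0.2040, 0.1502, -0.0000], ω = ẑ
J2: z=[-0.9272, 0.3746, 0.0000] o=[0.1461, 0.3616, 0.0000] → [-0.3260, -0.8068, 0.5228, -0.9272, 0.3746, 0.0000]
J3: z=[-0.3211, -0.7948, 0.5150] o=[-0.0759, 0.2125, -0.3686] → [0.6131, -0.0446, 0.3134, -0.3211, -0.7948, 0.5150]
q̇ = J⁺·V = [0.3890, -0.9930, 0.1320]

0.3890 -0.9930 0.1320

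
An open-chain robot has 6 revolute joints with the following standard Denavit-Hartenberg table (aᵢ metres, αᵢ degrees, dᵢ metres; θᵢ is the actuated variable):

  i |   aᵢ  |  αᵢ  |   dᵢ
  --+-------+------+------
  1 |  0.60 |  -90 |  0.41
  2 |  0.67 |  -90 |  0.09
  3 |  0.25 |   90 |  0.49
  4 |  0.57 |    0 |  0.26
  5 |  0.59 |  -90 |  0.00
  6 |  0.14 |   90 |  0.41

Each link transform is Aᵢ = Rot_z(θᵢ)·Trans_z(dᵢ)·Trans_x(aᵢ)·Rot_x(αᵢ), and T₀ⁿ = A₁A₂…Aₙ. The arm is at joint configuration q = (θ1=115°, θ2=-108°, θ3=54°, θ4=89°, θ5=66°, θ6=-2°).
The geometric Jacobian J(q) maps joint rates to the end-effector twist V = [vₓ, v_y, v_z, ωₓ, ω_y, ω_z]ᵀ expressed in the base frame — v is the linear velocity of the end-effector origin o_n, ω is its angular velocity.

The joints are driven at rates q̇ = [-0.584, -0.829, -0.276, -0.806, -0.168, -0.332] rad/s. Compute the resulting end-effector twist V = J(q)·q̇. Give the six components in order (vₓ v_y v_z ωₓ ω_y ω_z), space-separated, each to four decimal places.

0.8334 0.8992 0.9905 1.2709 0.8593 -1.2473

o_n = [-1.2270, 0.9496, 1.2377]
J₁: ẑ×o_n = [-0.9496, -1.2270, 0.0000], ω = ẑ
J2: z=[-0.9063, -0.4226, 0.0000] o=[-0.2536, 0.5438, 0.4100] → [-0.3498, 0.7501, -0.7792, -0.9063, -0.4226, 0.0000]
J3: z=[-0.4019, 0.8619, 0.3090] o=[-0.2476, 0.3181, 1.0472] → [-0.0309, -0.2261, 0.5904, -0.4019, 0.8619, 0.3090]
J4: z=[-0.4271, -0.4750, 0.7694] o=[-0.2421, 0.7848, 1.3384] → [-0.0790, -0.8008, -0.5382, -0.4271, -0.4750, 0.7694]
J5: z=[-0.4271, -0.4750, 0.7694] o=[-0.5741, 1.1543, 1.7201] → [0.3867, -0.7084, -0.2227, -0.4271, -0.4750, 0.7694]
J6: z=[0.0220, -0.8561, -0.5163] o=[-1.1075, 1.2744, 1.4982] → [0.0553, 0.0675, -0.1095, 0.0220, -0.8561, -0.5163]
V = J·q̇ = [0.8334, 0.8992, 0.9905, 1.2709, 0.8593, -1.2473]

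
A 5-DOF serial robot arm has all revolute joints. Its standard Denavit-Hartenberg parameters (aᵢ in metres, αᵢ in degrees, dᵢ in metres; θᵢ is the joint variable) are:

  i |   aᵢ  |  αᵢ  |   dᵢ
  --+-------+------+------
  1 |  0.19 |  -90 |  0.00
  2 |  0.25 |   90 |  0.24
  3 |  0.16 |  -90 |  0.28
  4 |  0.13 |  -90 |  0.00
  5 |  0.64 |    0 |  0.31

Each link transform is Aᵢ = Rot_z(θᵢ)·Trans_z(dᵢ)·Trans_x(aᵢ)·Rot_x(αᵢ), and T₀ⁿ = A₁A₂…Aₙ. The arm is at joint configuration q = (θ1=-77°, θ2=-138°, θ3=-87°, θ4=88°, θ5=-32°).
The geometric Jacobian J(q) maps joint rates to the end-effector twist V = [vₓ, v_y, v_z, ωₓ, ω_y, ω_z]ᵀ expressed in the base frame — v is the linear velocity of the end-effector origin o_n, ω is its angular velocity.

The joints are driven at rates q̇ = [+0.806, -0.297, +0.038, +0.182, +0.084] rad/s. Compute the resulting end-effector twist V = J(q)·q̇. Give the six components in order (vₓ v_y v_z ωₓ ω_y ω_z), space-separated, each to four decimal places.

o_n = [0.3802, 0.0599, 0.6891]
J₁: ẑ×o_n = [-0.0599, 0.3802, 0.0000], ω = ẑ
J2: z=[0.9744, 0.2250, 0.0000] o=[0.0427, -0.1851, 0.0000] → [0.1550, -0.6714, 0.1628, 0.9744, 0.2250, 0.0000]
J3: z=[-0.1505, 0.6520, -0.7431] o=[0.2348, 0.0499, 0.1673] → [0.3476, -0.0295, -0.0963, -0.1505, 0.6520, -0.7431]
J4: z=[-0.1159, 0.7349, 0.6682] o=[0.0356, 0.2026, -0.0352] → [0.6276, 0.3143, -0.2367, -0.1159, 0.7349, 0.6682]
J5: z=[0.9864, 0.1639, -0.0091] o=[0.0507, 0.1170, 0.0615] → [0.1023, -0.6220, -0.1104, 0.9864, 0.1639, -0.0091]
V = J·q̇ = [0.0417, 0.5097, -0.1044, -0.2333, 0.1055, 0.8986]

0.0417 0.5097 -0.1044 -0.2333 0.1055 0.8986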